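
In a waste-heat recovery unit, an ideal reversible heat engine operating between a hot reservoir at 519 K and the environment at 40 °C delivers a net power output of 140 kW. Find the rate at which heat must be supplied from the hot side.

Q̇_H ≈ 353.0 kW

T_C = 40 °C → 40 + 273.15 = 313.15 K.
For a reversible engine, η = 1 − T_C/T_H = 1 − 313.15/519.00 = 0.3966.
Q_H = W/η = 140/0.3966 = 353.0 kW.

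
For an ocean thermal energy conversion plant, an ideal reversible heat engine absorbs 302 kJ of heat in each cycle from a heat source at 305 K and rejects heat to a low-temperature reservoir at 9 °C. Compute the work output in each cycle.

T_C = 9 °C → 9 + 273.15 = 282.15 K.
η_rev = 1 − T_C/T_H = 1 − 282.15/305.00 = 0.0749.
W = η·Q_H = 0.0749 × 302 = 22.63 kJ.

W ≈ 22.63 kJ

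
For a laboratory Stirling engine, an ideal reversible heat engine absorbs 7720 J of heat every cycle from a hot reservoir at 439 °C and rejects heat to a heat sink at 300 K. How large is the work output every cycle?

T_H = 439 °C → 439 + 273.15 = 712.15 K.
η_rev = 1 − T_C/T_H = 1 − 300.00/712.15 = 0.5787.
W = η·Q_H = 0.5787 × 7720 = 4468 J.

W ≈ 4468 J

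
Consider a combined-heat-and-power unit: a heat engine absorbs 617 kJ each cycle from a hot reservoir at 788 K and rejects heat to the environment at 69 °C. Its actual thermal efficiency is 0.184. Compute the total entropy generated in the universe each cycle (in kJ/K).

T_C = 69 °C → 69 + 273.15 = 342.15 K.
W = η·Q_H = 0.184 × 617 = 113.5 kJ, so Q_C = Q_H − W = 503.5 kJ.
Entropy balance on the reservoirs: −Q_H/T_H = -0.7830 kJ/K, +Q_C/T_C = 1.471 kJ/K.
ΔS_univ = −Q_H/T_H + Q_C/T_C = 0.689 kJ/K (> 0, since η = 0.184 < η_Carnot = 0.566).

ΔS_univ ≈ 0.689 kJ/K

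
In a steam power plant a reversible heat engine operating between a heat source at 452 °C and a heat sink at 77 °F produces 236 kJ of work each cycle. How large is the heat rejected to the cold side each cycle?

T_H = 452 °C → 452 + 273.15 = 725.15 K.
T_C = 77 °F → (77 − 32) × 5/9 = 25.00 °C = 298.15 K.
Since the cycle is reversible, η = 1 − T_C/T_H = 1 − 298.15/725.15 = 0.5888.
Since Q_C/Q_H = T_C/T_H and Q_H = W/η, Q_C = W·T_C/(T_H − T_C) = 236 × 298.15/427.00 = 164.8 kJ.

Q_C ≈ 164.8 kJ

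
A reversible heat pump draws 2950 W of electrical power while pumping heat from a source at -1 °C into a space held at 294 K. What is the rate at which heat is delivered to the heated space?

Q̇_H ≈ 39690 W

T_C = -1 °C → -1 + 273.15 = 272.15 K.
COP_HP = T_H/(T_H − T_C) = 294.00/21.85 = 13.4554.
Q_H = COP_HP · W = 13.4554 × 2950 = 39690 W.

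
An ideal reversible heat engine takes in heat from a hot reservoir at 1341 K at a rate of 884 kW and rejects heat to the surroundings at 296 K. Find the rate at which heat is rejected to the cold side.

Q̇_C ≈ 195 kW

η_rev = 1 − T_C/T_H = 1 − 296.00/1341.00 = 0.7793.
For a reversible cycle Q_C/Q_H = T_C/T_H, so Q_C = 884 × 296.00/1341.00 = 195 kW.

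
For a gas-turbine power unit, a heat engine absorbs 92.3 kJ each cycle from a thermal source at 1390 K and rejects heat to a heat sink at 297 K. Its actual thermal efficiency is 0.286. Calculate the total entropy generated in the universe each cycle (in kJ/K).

W = η·Q_H = 0.286 × 92.3 = 26.40 kJ, so Q_C = Q_H − W = 65.90 kJ.
Reservoir entropy changes: ΔS_H = −Q_H/T_H = −92.3/1390.00 = -0.06640 kJ/K and ΔS_C = +Q_C/T_C = 65.90/297.00 = 0.2219 kJ/K.
ΔS_univ = −Q_H/T_H + Q_C/T_C = 0.1555 kJ/K (> 0, since η = 0.286 < η_Carnot = 0.786).

ΔS_univ ≈ 0.1555 kJ/K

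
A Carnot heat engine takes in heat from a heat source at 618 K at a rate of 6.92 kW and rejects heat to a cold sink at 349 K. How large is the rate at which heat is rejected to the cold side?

η_rev = 1 − T_C/T_H = 1 − 349.00/618.00 = 0.4353.
For a reversible cycle Q_C/Q_H = T_C/T_H, so Q_C = 6.92 × 349.00/618.00 = 3.908 kW.

Q̇_C ≈ 3.908 kW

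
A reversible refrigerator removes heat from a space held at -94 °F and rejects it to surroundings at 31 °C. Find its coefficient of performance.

COP_R ≈ 2.011

T_H = 31 °C → 31 + 273.15 = 304.15 K.
T_C = -94 °F → (-94 − 32) × 5/9 = -70.00 °C = 203.15 K.
The reversible coefficient of performance is COP_R = T_C/(T_H − T_C) = 203.15/(304.15 − 203.15) = 2.011.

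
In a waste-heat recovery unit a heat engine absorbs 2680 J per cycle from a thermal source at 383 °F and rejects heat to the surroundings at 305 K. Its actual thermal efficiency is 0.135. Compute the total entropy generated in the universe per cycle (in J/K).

T_H = 383 °F → (383 − 32) × 5/9 = 195.00 °C = 468.15 K.
W = η·Q_H = 0.135 × 2680 = 361.8 J, so Q_C = Q_H − W = 2318 J.
The hot reservoir loses entropy Q_H/T_H = 2680/468.15 = 5.725 J/K; the cold reservoir gains Q_C/T_C = 2318/305.00 = 7.601 J/K.
ΔS_univ = −Q_H/T_H + Q_C/T_C = 1.88 J/K (> 0, since η = 0.135 < η_Carnot = 0.348).

ΔS_univ ≈ 1.88 J/K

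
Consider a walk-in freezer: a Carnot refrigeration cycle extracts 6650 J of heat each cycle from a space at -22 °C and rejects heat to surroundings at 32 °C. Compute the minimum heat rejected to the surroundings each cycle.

T_H = 32 °C → 32 + 273.15 = 305.15 K.
T_C = -22 °C → -22 + 273.15 = 251.15 K.
For a reversible cycle Q_H/Q_C = T_H/T_C, so Q_H = Q_C·T_H/T_C = 6650 × 305.15/251.15 = 8080 J.

Q_H ≈ 8080 J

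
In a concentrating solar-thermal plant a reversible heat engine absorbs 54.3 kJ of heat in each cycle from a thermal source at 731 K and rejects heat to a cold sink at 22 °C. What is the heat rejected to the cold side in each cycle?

Q_C ≈ 21.9 kJ

T_C = 22 °C → 22 + 273.15 = 295.15 K.
η_rev = 1 − T_C/T_H = 1 − 295.15/731.00 = 0.5962.
For a reversible cycle Q_C/Q_H = T_C/T_H, so Q_C = 54.3 × 295.15/731.00 = 21.9 kJ.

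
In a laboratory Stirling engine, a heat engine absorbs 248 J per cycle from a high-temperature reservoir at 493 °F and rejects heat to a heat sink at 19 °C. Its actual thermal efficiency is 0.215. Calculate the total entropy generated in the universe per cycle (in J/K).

T_H = 493 °F → (493 − 32) × 5/9 = 256.11 °C = 529.26 K.
T_C = 19 °C → 19 + 273.15 = 292.15 K.
W = η·Q_H = 0.215 × 248 = 53.32 J, so Q_C = Q_H − W = 194.7 J.
The hot reservoir loses entropy Q_H/T_H = 248/529.26 = 0.4686 J/K; the cold reservoir gains Q_C/T_C = 194.7/292.15 = 0.6664 J/K.
ΔS_univ = −Q_H/T_H + Q_C/T_C = 0.1978 J/K (> 0, since η = 0.215 < η_Carnot = 0.448).

ΔS_univ ≈ 0.1978 J/K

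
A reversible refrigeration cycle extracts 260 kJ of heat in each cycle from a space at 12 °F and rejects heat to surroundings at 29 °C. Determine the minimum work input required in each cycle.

W_in ≈ 39.8 kJ

T_H = 29 °C → 29 + 273.15 = 302.15 K.
T_C = 12 °F → (12 − 32) × 5/9 = -11.11 °C = 262.04 K.
For a reversible refrigerator, COP_R = T_C/(T_H − T_C) = 262.04/40.11 = 6.5328.
W = Q_C/COP_R = 260/6.5328 = 39.8 kJ.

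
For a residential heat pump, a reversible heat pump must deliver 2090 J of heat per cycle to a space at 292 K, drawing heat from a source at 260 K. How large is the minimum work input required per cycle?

W_in ≈ 229.0 J

COP_HP = T_H/(T_H − T_C) = 292.00/32.00 = 9.1250.
W = Q_H/COP_HP = 2090/9.1250 = 229.0 J.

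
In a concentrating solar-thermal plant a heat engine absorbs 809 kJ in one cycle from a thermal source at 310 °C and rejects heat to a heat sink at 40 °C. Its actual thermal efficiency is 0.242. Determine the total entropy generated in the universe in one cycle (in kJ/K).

T_H = 310 °C → 310 + 273.15 = 583.15 K.
T_C = 40 °C → 40 + 273.15 = 313.15 K.
W = η·Q_H = 0.242 × 809 = 195.8 kJ, so Q_C = Q_H − W = 613.2 kJ.
Entropy balance on the reservoirs: −Q_H/T_H = -1.387 kJ/K, +Q_C/T_C = 1.958 kJ/K.
ΔS_univ = −Q_H/T_H + Q_C/T_C = 0.571 kJ/K (> 0, since η = 0.242 < η_Carnot = 0.463).

ΔS_univ ≈ 0.571 kJ/K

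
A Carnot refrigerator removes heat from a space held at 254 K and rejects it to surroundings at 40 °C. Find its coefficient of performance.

T_H = 40 °C → 40 + 273.15 = 313.15 K.
COP_R = T_C/(T_H − T_C) = 254.00/(313.15 − 254.00) = 4.29.

COP_R ≈ 4.29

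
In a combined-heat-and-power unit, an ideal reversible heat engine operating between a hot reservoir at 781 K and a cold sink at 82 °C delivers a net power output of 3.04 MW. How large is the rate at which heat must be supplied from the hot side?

Q̇_H ≈ 5.58 MW

T_C = 82 °C → 82 + 273.15 = 355.15 K.
η_rev = 1 − T_C/T_H = 1 − 355.15/781.00 = 0.5453.
Q_H = W/η = 3.04/0.5453 = 5.58 MW.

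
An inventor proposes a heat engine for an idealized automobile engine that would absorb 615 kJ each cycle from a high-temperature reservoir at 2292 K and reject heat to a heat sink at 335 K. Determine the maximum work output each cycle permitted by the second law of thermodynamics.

No engine can exceed the Carnot limit: η_max = 1 − T_C/T_H = 1 − 335.00/2292.00 = 0.8538.
W_max = η_max · Q_H = 0.8538 × 615 = 525 kJ.

W_max ≈ 525 kJ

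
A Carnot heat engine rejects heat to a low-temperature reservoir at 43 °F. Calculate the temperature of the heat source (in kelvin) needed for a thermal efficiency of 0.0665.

T_H ≈ 299 K

T_C = 43 °F → (43 − 32) × 5/9 = 6.11 °C = 279.26 K.
From η = 1 − T_C/T_H, solving for T_H gives T_H = T_C/(1 − η) = 279.26/(1 − 0.0665) = 299 K.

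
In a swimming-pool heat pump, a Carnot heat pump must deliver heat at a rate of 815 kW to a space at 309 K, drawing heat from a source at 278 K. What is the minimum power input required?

The Carnot heat-pump COP is COP_HP = T_H/(T_H − T_C) = 309.00/31.00 = 9.9677.
W = Q_H/COP_HP = 815/9.9677 = 81.8 kW.

Ẇ_in ≈ 81.8 kW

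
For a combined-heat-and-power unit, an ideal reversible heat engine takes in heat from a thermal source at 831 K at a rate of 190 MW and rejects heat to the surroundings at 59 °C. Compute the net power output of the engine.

Ẇ ≈ 114 MW

T_C = 59 °C → 59 + 273.15 = 332.15 K.
The Carnot efficiency is η = 1 − T_C/T_H = 1 − 332.15/831.00 = 0.6003.
W = η·Q_H = 0.6003 × 190 = 114 MW.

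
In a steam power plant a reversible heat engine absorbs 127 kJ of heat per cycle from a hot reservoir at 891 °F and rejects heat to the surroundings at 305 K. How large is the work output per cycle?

W ≈ 75.4 kJ

T_H = 891 °F → (891 − 32) × 5/9 = 477.22 °C = 750.37 K.
η_rev = 1 − T_C/T_H = 1 − 305.00/750.37 = 0.5935.
W = η·Q_H = 0.5935 × 127 = 75.4 kJ.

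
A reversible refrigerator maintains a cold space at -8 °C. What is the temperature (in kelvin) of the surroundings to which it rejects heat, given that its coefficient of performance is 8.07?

T_H ≈ 298 K

T_C = -8 °C → -8 + 273.15 = 265.15 K.
COP_R = T_C/(T_H − T_C) ⇒ T_H = T_C·(1 + 1/COP_R) = 265.15 × (1 + 1/8.07) = 298 K.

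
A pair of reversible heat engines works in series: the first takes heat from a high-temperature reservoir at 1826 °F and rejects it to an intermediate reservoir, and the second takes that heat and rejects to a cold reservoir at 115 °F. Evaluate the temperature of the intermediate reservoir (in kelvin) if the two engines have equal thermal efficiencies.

T_H = 1826 °F → (1826 − 32) × 5/9 = 996.67 °C = 1269.82 K.
T_C = 115 °F → (115 − 32) × 5/9 = 46.11 °C = 319.26 K.
Equal efficiencies require 1 − T_m/T_H = 1 − T_C/T_m, i.e. T_m/T_H = T_C/T_m, so T_m = √(T_H·T_C) = √(1269.82 × 319.26) = 636.7 K.

T_m ≈ 636.7 K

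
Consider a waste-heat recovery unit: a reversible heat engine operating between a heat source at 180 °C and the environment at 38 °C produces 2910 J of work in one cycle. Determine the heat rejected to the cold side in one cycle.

T_H = 180 °C → 180 + 273.15 = 453.15 K.
T_C = 38 °C → 38 + 273.15 = 311.15 K.
Carnot efficiency: η = 1 − T_C/T_H = 1 − 311.15/453.15 = 0.3134.
Since Q_C/Q_H = T_C/T_H and Q_H = W/η, Q_C = W·T_C/(T_H − T_C) = 2910 × 311.15/142.00 = 6380 J.

Q_C ≈ 6380 J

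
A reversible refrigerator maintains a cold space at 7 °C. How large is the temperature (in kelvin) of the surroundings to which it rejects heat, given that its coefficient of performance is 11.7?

T_H ≈ 304 K

T_C = 7 °C → 7 + 273.15 = 280.15 K.
COP_R = T_C/(T_H − T_C) ⇒ T_H = T_C·(1 + 1/COP_R) = 280.15 × (1 + 1/11.7) = 304 K.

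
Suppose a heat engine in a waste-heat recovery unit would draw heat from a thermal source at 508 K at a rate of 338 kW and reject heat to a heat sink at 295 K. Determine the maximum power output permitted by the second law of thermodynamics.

The second-law ceiling is the Carnot efficiency, η_max = 1 − T_C/T_H = 1 − 295.00/508.00 = 0.4193.
W_max = η_max · Q_H = 0.4193 × 338 = 141.7 kW.

Ẇ_max ≈ 141.7 kW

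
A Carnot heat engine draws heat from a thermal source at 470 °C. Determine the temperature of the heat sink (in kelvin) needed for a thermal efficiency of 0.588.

T_C ≈ 306 K

T_H = 470 °C → 470 + 273.15 = 743.15 K.
From η = 1 − T_C/T_H, T_C = T_H·(1 − η) = 743.15 × (1 − 0.588) = 306 K.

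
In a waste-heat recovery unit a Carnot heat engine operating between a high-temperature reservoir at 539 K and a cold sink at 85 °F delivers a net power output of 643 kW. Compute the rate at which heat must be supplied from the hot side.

T_C = 85 °F → (85 − 32) × 5/9 = 29.44 °C = 302.59 K.
For a reversible engine, η = 1 − T_C/T_H = 1 − 302.59/539.00 = 0.4386.
Q_H = W/η = 643/0.4386 = 1470 kW.

Q̇_H ≈ 1470 kW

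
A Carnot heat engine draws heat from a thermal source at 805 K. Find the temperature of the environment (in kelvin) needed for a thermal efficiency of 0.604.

From η = 1 − T_C/T_H, T_C = T_H·(1 − η) = 805.00 × (1 − 0.604) = 319 K.

T_C ≈ 319 K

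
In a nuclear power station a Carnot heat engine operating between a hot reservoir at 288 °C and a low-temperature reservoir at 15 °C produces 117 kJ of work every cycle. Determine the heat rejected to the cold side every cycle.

T_H = 288 °C → 288 + 273.15 = 561.15 K.
T_C = 15 °C → 15 + 273.15 = 288.15 K.
The Carnot efficiency is η = 1 − T_C/T_H = 1 − 288.15/561.15 = 0.4865.
Since Q_C/Q_H = T_C/T_H and Q_H = W/η, Q_C = W·T_C/(T_H − T_C) = 117 × 288.15/273.00 = 123.5 kJ.

Q_C ≈ 123.5 kJ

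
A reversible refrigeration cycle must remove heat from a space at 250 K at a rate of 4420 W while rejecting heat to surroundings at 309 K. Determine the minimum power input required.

The reversible coefficient of performance is COP_R = T_C/(T_H − T_C) = 250.00/59.00 = 4.2373.
W = Q_C/COP_R = 4420/4.2373 = 1040 W.

Ẇ_in ≈ 1040 W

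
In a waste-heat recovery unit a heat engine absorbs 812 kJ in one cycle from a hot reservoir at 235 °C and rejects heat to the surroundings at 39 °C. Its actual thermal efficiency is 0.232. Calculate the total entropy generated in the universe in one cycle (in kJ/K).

ΔS_univ ≈ 0.400 kJ/K

T_H = 235 °C → 235 + 273.15 = 508.15 K.
T_C = 39 °C → 39 + 273.15 = 312.15 K.
W = η·Q_H = 0.232 × 812 = 188.4 kJ, so Q_C = Q_H − W = 623.6 kJ.
The hot reservoir loses entropy Q_H/T_H = 812/508.15 = 1.598 kJ/K; the cold reservoir gains Q_C/T_C = 623.6/312.15 = 1.998 kJ/K.
ΔS_univ = −Q_H/T_H + Q_C/T_C = 0.400 kJ/K (> 0, since η = 0.232 < η_Carnot = 0.386).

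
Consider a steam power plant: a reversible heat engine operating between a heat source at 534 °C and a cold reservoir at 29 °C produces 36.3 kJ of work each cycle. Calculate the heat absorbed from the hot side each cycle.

T_H = 534 °C → 534 + 273.15 = 807.15 K.
T_C = 29 °C → 29 + 273.15 = 302.15 K.
The Carnot efficiency is η = 1 − T_C/T_H = 1 − 302.15/807.15 = 0.6257.
Q_H = W/η = 36.3/0.6257 = 58.02 kJ.

Q_H ≈ 58.02 kJ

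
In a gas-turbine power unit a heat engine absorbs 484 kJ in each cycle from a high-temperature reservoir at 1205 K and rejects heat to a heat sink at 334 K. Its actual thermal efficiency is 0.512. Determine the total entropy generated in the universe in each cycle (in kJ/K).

W = η·Q_H = 0.512 × 484 = 247.8 kJ, so Q_C = Q_H − W = 236.2 kJ.
Reservoir entropy changes: ΔS_H = −Q_H/T_H = −484/1205.00 = -0.4017 kJ/K and ΔS_C = +Q_C/T_C = 236.2/334.00 = 0.7072 kJ/K.
ΔS_univ = −Q_H/T_H + Q_C/T_C = 0.306 kJ/K (> 0, since η = 0.512 < η_Carnot = 0.723).

ΔS_univ ≈ 0.306 kJ/K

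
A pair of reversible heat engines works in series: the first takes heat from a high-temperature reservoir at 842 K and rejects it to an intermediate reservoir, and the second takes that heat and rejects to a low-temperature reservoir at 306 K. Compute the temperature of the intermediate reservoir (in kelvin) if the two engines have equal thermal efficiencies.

T_m ≈ 508 K

Equal efficiencies require 1 − T_m/T_H = 1 − T_C/T_m, i.e. T_m/T_H = T_C/T_m, so T_m = √(T_H·T_C) = √(842.00 × 306.00) = 508 K.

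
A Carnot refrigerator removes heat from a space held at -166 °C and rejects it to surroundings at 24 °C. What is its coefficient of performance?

COP_R ≈ 0.564

T_H = 24 °C → 24 + 273.15 = 297.15 K.
T_C = -166 °C → -166 + 273.15 = 107.15 K.
Carnot COP: COP_R = T_C/(T_H − T_C) = 107.15/(297.15 − 107.15) = 0.564.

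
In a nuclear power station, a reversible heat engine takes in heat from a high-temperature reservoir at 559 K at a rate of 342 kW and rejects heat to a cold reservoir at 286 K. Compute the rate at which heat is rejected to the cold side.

Carnot efficiency: η = 1 − T_C/T_H = 1 − 286.00/559.00 = 0.4884.
For a reversible cycle Q_C/Q_H = T_C/T_H, so Q_C = 342 × 286.00/559.00 = 175.0 kW.

Q̇_C ≈ 175.0 kW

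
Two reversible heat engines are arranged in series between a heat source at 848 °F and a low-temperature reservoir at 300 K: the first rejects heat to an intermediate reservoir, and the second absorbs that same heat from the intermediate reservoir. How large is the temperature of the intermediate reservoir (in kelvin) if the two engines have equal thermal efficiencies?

T_m ≈ 467 K

T_H = 848 °F → (848 − 32) × 5/9 = 453.33 °C = 726.48 K.
Equal efficiencies require 1 − T_m/T_H = 1 − T_C/T_m, i.e. T_m/T_H = T_C/T_m, so T_m = √(T_H·T_C) = √(726.48 × 300.00) = 467 K.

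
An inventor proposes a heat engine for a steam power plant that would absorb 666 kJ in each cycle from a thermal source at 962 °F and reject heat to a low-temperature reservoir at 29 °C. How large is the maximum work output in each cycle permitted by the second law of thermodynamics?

W_max ≈ 411.2 kJ

T_H = 962 °F → (962 − 32) × 5/9 = 516.67 °C = 789.82 K.
T_C = 29 °C → 29 + 273.15 = 302.15 K.
No engine can exceed the Carnot limit: η_max = 1 − T_C/T_H = 1 − 302.15/789.82 = 0.6174.
W_max = η_max · Q_H = 0.6174 × 666 = 411.2 kJ.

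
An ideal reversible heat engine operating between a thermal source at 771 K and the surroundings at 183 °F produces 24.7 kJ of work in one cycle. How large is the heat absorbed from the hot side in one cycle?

T_C = 183 °F → (183 − 32) × 5/9 = 83.89 °C = 357.04 K.
For a reversible engine, η = 1 − T_C/T_H = 1 − 357.04/771.00 = 0.5369.
Q_H = W/η = 24.7/0.5369 = 46.0 kJ.

Q_H ≈ 46.0 kJ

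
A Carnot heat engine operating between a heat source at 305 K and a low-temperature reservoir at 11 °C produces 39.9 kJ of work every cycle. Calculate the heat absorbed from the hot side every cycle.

Q_H ≈ 583.7 kJ

T_C = 11 °C → 11 + 273.15 = 284.15 K.
The Carnot efficiency is η = 1 − T_C/T_H = 1 − 284.15/305.00 = 0.0684.
Q_H = W/η = 39.9/0.0684 = 583.7 kJ.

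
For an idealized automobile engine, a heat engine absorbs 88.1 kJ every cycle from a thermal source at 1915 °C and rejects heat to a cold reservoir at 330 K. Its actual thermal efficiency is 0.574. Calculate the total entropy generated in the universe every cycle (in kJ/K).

ΔS_univ ≈ 0.0735 kJ/K

T_H = 1915 °C → 1915 + 273.15 = 2188.15 K.
W = η·Q_H = 0.574 × 88.1 = 50.57 kJ, so Q_C = Q_H − W = 37.53 kJ.
Entropy balance on the reservoirs: −Q_H/T_H = -0.04026 kJ/K, +Q_C/T_C = 0.1137 kJ/K.
ΔS_univ = −Q_H/T_H + Q_C/T_C = 0.0735 kJ/K (> 0, since η = 0.574 < η_Carnot = 0.849).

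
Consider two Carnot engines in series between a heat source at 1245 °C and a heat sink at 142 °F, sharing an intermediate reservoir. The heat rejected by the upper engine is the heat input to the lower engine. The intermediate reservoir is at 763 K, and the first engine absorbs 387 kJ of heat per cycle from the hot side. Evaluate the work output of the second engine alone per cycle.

W₂ ≈ 109 kJ

T_H = 1245 °C → 1245 + 273.15 = 1518.15 K.
T_C = 142 °F → (142 − 32) × 5/9 = 61.11 °C = 334.26 K.
Heat entering the second stage: Q_m = Q_H·(T_m/T_H) = 387 × 763.00/1518.15 = 195 kJ.
Second-stage efficiency η₂ = 1 − T_C/T_m = 1 − 334.26/763.00 = 0.5619, so W₂ = η₂·Q_m = 109 kJ.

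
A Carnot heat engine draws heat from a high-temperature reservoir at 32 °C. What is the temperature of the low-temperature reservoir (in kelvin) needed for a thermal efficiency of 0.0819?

T_H = 32 °C → 32 + 273.15 = 305.15 K.
From η = 1 − T_C/T_H, T_C = T_H·(1 − η) = 305.15 × (1 − 0.0819) = 280 K.

T_C ≈ 280 K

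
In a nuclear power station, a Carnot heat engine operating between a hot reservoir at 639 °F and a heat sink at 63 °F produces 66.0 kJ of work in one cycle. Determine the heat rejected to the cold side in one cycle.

T_H = 639 °F → (639 − 32) × 5/9 = 337.22 °C = 610.37 K.
T_C = 63 °F → (63 − 32) × 5/9 = 17.22 °C = 290.37 K.
The Carnot efficiency is η = 1 − T_C/T_H = 1 − 290.37/610.37 = 0.5243.
Since Q_C/Q_H = T_C/T_H and Q_H = W/η, Q_C = W·T_C/(T_H − T_C) = 66.0 × 290.37/320.00 = 59.9 kJ.

Q_C ≈ 59.9 kJ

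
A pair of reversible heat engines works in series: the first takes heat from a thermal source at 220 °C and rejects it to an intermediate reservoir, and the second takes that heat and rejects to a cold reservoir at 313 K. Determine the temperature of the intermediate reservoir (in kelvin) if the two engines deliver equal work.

T_H = 220 °C → 220 + 273.15 = 493.15 K.
For reversible stages Q_m = Q_H·(T_m/T_H). Setting W₁ = Q_H(1 − T_m/T_H) equal to W₂ = Q_m(1 − T_C/T_m) = Q_H·(T_m − T_C)/T_H gives T_H − T_m = T_m − T_C, so T_m = (T_H + T_C)/2 = (493.15 + 313.00)/2 = 403.1 K.

T_m ≈ 403.1 K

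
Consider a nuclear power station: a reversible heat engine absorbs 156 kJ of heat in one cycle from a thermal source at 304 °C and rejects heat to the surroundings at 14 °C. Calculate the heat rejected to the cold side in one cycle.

T_H = 304 °C → 304 + 273.15 = 577.15 K.
T_C = 14 °C → 14 + 273.15 = 287.15 K.
Since the cycle is reversible, η = 1 − T_C/T_H = 1 − 287.15/577.15 = 0.5025.
For a reversible cycle Q_C/Q_H = T_C/T_H, so Q_C = 156 × 287.15/577.15 = 77.61 kJ.

Q_C ≈ 77.61 kJ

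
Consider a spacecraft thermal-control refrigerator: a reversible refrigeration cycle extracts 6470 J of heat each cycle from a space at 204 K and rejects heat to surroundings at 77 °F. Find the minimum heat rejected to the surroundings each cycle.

Q_H ≈ 9460 J

T_H = 77 °F → (77 − 32) × 5/9 = 25.00 °C = 298.15 K.
For a reversible cycle Q_H/Q_C = T_H/T_C, so Q_H = Q_C·T_H/T_C = 6470 × 298.15/204.00 = 9460 J.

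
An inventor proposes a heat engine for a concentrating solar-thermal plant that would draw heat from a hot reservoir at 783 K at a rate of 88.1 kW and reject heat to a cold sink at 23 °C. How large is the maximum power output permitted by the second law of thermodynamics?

T_C = 23 °C → 23 + 273.15 = 296.15 K.
By the Carnot theorem, η_max = 1 − T_C/T_H = 1 − 296.15/783.00 = 0.6218.
W_max = η_max · Q_H = 0.6218 × 88.1 = 54.78 kW.

Ẇ_max ≈ 54.78 kW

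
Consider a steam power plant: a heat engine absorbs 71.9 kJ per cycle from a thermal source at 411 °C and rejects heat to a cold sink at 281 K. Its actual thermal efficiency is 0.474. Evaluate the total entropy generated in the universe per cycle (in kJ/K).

ΔS_univ ≈ 0.02949 kJ/K

T_H = 411 °C → 411 + 273.15 = 684.15 K.
W = η·Q_H = 0.474 × 71.9 = 34.08 kJ, so Q_C = Q_H − W = 37.82 kJ.
The hot reservoir loses entropy Q_H/T_H = 71.9/684.15 = 0.1051 kJ/K; the cold reservoir gains Q_C/T_C = 37.82/281.00 = 0.1346 kJ/K.
ΔS_univ = −Q_H/T_H + Q_C/T_C = 0.02949 kJ/K (> 0, since η = 0.474 < η_Carnot = 0.589).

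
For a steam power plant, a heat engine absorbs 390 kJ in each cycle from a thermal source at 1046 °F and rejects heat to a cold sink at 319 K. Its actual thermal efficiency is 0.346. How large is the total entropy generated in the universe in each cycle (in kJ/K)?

T_H = 1046 °F → (1046 − 32) × 5/9 = 563.33 °C = 836.48 K.
W = η·Q_H = 0.346 × 390 = 134.9 kJ, so Q_C = Q_H − W = 255.1 kJ.
Entropy balance on the reservoirs: −Q_H/T_H = -0.4662 kJ/K, +Q_C/T_C = 0.7996 kJ/K.
ΔS_univ = −Q_H/T_H + Q_C/T_C = 0.3333 kJ/K (> 0, since η = 0.346 < η_Carnot = 0.619).

ΔS_univ ≈ 0.3333 kJ/K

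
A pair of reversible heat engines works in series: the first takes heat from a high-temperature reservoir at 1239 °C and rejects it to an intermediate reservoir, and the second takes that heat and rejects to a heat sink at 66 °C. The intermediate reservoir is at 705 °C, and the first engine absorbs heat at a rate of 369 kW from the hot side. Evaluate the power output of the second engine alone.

T_H = 1239 °C → 1239 + 273.15 = 1512.15 K.
T_C = 66 °C → 66 + 273.15 = 339.15 K.
T_m = 705 °C → 705 + 273.15 = 978.15 K.
Heat entering the second stage: Q_m = Q_H·(T_m/T_H) = 369 × 978.15/1512.15 = 239 kW.
Second-stage efficiency η₂ = 1 − T_C/T_m = 1 − 339.15/978.15 = 0.6533, so W₂ = η₂·Q_m = 156 kW.

Ẇ₂ ≈ 156 kW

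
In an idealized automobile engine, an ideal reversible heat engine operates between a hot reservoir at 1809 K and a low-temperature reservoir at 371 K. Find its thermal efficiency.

η ≈ 0.795

The Carnot efficiency is η = 1 − T_C/T_H = 1 − 371.00/1809.00 = 0.795.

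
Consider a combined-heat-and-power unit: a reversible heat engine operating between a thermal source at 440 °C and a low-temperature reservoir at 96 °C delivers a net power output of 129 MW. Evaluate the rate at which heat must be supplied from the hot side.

Q̇_H ≈ 267 MW

T_H = 440 °C → 440 + 273.15 = 713.15 K.
T_C = 96 °C → 96 + 273.15 = 369.15 K.
Carnot efficiency: η = 1 − T_C/T_H = 1 − 369.15/713.15 = 0.4824.
Q_H = W/η = 129/0.4824 = 267 MW.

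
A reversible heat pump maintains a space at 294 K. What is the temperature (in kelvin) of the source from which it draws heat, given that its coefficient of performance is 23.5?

COP_HP = T_H/(T_H − T_C) ⇒ T_C = T_H·(COP_HP − 1)/COP_HP = 294.00 × (23.5 − 1)/23.5 = 281 K.

T_C ≈ 281 K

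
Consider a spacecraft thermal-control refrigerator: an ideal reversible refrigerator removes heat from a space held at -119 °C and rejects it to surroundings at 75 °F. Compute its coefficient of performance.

T_H = 75 °F → (75 − 32) × 5/9 = 23.89 °C = 297.04 K.
T_C = -119 °C → -119 + 273.15 = 154.15 K.
The reversible coefficient of performance is COP_R = T_C/(T_H − T_C) = 154.15/(297.04 − 154.15) = 1.08.

COP_R ≈ 1.08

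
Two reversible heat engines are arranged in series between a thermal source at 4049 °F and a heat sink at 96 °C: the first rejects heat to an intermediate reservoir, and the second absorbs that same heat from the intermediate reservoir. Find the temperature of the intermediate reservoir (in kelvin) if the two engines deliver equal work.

T_m ≈ 1437 K

T_H = 4049 °F → (4049 − 32) × 5/9 = 2231.67 °C = 2504.82 K.
T_C = 96 °C → 96 + 273.15 = 369.15 K.
For reversible stages Q_m = Q_H·(T_m/T_H). Setting W₁ = Q_H(1 − T_m/T_H) equal to W₂ = Q_m(1 − T_C/T_m) = Q_H·(T_m − T_C)/T_H gives T_H − T_m = T_m − T_C, so T_m = (T_H + T_C)/2 = (2504.82 + 369.15)/2 = 1437 K.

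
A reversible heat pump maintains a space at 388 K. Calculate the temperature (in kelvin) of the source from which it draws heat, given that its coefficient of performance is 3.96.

T_C ≈ 290 K

COP_HP = T_H/(T_H − T_C) ⇒ T_C = T_H·(COP_HP − 1)/COP_HP = 388.00 × (3.96 − 1)/3.96 = 290 K.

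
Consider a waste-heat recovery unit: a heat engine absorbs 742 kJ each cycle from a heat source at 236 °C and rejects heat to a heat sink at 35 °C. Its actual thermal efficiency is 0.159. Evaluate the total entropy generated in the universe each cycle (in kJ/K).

ΔS_univ ≈ 0.568 kJ/K

T_H = 236 °C → 236 + 273.15 = 509.15 K.
T_C = 35 °C → 35 + 273.15 = 308.15 K.
W = η·Q_H = 0.159 × 742 = 118.0 kJ, so Q_C = Q_H − W = 624.0 kJ.
Reservoir entropy changes: ΔS_H = −Q_H/T_H = −742/509.15 = -1.457 kJ/K and ΔS_C = +Q_C/T_C = 624.0/308.15 = 2.025 kJ/K.
ΔS_univ = −Q_H/T_H + Q_C/T_C = 0.568 kJ/K (> 0, since η = 0.159 < η_Carnot = 0.395).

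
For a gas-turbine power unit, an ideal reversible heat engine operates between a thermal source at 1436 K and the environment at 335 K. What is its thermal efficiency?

η ≈ 0.7667

The Carnot efficiency is η = 1 − T_C/T_H = 1 − 335.00/1436.00 = 0.7667.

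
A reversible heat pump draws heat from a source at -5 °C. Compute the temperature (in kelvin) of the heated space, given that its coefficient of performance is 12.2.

T_H ≈ 292.1 K

T_C = -5 °C → -5 + 273.15 = 268.15 K.
COP_HP = T_H/(T_H − T_C) ⇒ T_H = T_C·COP_HP/(COP_HP − 1) = 268.15 × 12.2/(12.2 − 1) = 292.1 K.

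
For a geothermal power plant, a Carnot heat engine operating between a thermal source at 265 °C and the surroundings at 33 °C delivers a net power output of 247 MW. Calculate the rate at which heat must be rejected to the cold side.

Q̇_C ≈ 326 MW

T_H = 265 °C → 265 + 273.15 = 538.15 K.
T_C = 33 °C → 33 + 273.15 = 306.15 K.
The Carnot efficiency is η = 1 − T_C/T_H = 1 − 306.15/538.15 = 0.4311.
Since Q_C/Q_H = T_C/T_H and Q_H = W/η, Q_C = W·T_C/(T_H − T_C) = 247 × 306.15/232.00 = 326 MW.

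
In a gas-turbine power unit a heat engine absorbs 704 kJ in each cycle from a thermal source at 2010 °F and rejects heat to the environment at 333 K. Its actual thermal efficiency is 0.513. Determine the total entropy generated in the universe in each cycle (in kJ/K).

ΔS_univ ≈ 0.5165 kJ/K

T_H = 2010 °F → (2010 − 32) × 5/9 = 1098.89 °C = 1372.04 K.
W = η·Q_H = 0.513 × 704 = 361.2 kJ, so Q_C = Q_H − W = 342.8 kJ.
Reservoir entropy changes: ΔS_H = −Q_H/T_H = −704/1372.04 = -0.5131 kJ/K and ΔS_C = +Q_C/T_C = 342.8/333.00 = 1.030 kJ/K.
ΔS_univ = −Q_H/T_H + Q_C/T_C = 0.5165 kJ/K (> 0, since η = 0.513 < η_Carnot = 0.757).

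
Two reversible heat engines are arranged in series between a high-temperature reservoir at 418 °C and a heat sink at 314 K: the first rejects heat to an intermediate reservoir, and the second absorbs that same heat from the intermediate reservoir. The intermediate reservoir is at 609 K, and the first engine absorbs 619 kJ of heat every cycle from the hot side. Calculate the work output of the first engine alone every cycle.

W₁ ≈ 73.6 kJ

T_H = 418 °C → 418 + 273.15 = 691.15 K.
First-stage efficiency η₁ = 1 − T_m/T_H = 1 − 609.00/691.15 = 0.1189.
W₁ = η₁·Q_H = 0.1189 × 619 = 73.6 kJ.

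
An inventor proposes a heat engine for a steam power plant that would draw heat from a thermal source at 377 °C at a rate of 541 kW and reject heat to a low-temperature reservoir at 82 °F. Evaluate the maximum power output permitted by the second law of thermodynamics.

T_H = 377 °C → 377 + 273.15 = 650.15 K.
T_C = 82 °F → (82 − 32) × 5/9 = 27.78 °C = 300.93 K.
By the Carnot theorem, η_max = 1 − T_C/T_H = 1 − 300.93/650.15 = 0.5371.
W_max = η_max · Q_H = 0.5371 × 541 = 291 kW.

Ẇ_max ≈ 291 kW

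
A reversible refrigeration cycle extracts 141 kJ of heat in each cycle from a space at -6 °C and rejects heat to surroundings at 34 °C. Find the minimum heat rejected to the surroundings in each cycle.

Q_H ≈ 162.1 kJ

T_H = 34 °C → 34 + 273.15 = 307.15 K.
T_C = -6 °C → -6 + 273.15 = 267.15 K.
For a reversible cycle Q_H/Q_C = T_H/T_C, so Q_H = Q_C·T_H/T_C = 141 × 307.15/267.15 = 162.1 kJ.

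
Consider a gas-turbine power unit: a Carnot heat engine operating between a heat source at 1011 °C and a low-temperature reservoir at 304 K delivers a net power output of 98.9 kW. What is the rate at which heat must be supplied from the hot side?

T_H = 1011 °C → 1011 + 273.15 = 1284.15 K.
For a reversible engine, η = 1 − T_C/T_H = 1 − 304.00/1284.15 = 0.7633.
Q_H = W/η = 98.9/0.7633 = 130 kW.

Q̇_H ≈ 130 kW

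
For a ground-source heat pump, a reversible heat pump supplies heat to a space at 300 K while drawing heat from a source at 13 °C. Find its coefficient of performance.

COP_HP ≈ 21.7

T_C = 13 °C → 13 + 273.15 = 286.15 K.
COP_HP = T_H/(T_H − T_C) = 300.00/(300.00 − 286.15) = 21.7.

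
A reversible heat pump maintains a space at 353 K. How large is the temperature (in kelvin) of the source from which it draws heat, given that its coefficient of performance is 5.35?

T_C ≈ 287 K

COP_HP = T_H/(T_H − T_C) ⇒ T_C = T_H·(COP_HP − 1)/COP_HP = 353.00 × (5.35 − 1)/5.35 = 287 K.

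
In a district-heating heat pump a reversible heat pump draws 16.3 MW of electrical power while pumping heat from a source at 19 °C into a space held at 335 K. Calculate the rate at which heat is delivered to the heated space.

T_C = 19 °C → 19 + 273.15 = 292.15 K.
Reversible heating COP: COP_HP = T_H/(T_H − T_C) = 335.00/42.85 = 7.8180.
Q_H = COP_HP · W = 7.8180 × 16.3 = 127.4 MW.

Q̇_H ≈ 127.4 MW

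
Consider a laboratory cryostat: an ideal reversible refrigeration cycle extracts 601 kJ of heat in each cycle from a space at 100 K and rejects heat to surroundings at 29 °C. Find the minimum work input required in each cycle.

W_in ≈ 1215 kJ

T_H = 29 °C → 29 + 273.15 = 302.15 K.
COP_R = T_C/(T_H − T_C) = 100.00/202.15 = 0.4947.
W = Q_C/COP_R = 601/0.4947 = 1215 kJ.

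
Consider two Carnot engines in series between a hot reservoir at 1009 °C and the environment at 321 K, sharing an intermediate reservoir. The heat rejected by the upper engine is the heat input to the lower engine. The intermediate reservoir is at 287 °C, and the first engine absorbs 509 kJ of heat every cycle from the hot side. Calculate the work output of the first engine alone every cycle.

T_H = 1009 °C → 1009 + 273.15 = 1282.15 K.
T_m = 287 °C → 287 + 273.15 = 560.15 K.
First-stage efficiency η₁ = 1 − T_m/T_H = 1 − 560.15/1282.15 = 0.5631.
W₁ = η₁·Q_H = 0.5631 × 509 = 286.6 kJ.

W₁ ≈ 286.6 kJ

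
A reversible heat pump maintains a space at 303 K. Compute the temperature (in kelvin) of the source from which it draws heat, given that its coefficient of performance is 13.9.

T_C ≈ 281 K

COP_HP = T_H/(T_H − T_C) ⇒ T_C = T_H·(COP_HP − 1)/COP_HP = 303.00 × (13.9 − 1)/13.9 = 281 K.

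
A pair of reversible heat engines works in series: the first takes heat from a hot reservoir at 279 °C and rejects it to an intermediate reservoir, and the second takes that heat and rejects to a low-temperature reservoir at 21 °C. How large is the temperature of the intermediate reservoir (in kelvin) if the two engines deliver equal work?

T_H = 279 °C → 279 + 273.15 = 552.15 K.
T_C = 21 °C → 21 + 273.15 = 294.15 K.
For reversible stages Q_m = Q_H·(T_m/T_H). Setting W₁ = Q_H(1 − T_m/T_H) equal to W₂ = Q_m(1 − T_C/T_m) = Q_H·(T_m − T_C)/T_H gives T_H − T_m = T_m − T_C, so T_m = (T_H + T_C)/2 = (552.15 + 294.15)/2 = 423 K.

T_m ≈ 423 K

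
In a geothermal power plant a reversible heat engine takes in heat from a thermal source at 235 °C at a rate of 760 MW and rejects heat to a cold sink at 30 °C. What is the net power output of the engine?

Ẇ ≈ 307 MW

T_H = 235 °C → 235 + 273.15 = 508.15 K.
T_C = 30 °C → 30 + 273.15 = 303.15 K.
The Carnot efficiency is η = 1 − T_C/T_H = 1 − 303.15/508.15 = 0.4034.
W = η·Q_H = 0.4034 × 760 = 307 MW.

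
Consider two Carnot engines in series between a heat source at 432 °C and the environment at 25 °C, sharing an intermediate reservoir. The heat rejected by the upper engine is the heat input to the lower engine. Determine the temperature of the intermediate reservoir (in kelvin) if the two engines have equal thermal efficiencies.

T_m ≈ 459 K

T_H = 432 °C → 432 + 273.15 = 705.15 K.
T_C = 25 °C → 25 + 273.15 = 298.15 K.
Equal efficiencies require 1 − T_m/T_H = 1 − T_C/T_m, i.e. T_m/T_H = T_C/T_m, so T_m = √(T_H·T_C) = √(705.15 × 298.15) = 459 K.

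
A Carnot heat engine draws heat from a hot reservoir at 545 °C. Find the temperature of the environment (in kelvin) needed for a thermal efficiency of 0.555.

T_C ≈ 364 K

T_H = 545 °C → 545 + 273.15 = 818.15 K.
From η = 1 − T_C/T_H, T_C = T_H·(1 − η) = 818.15 × (1 − 0.555) = 364 K.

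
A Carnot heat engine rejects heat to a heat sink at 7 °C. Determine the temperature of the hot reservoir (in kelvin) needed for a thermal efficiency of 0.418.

T_H ≈ 481 K

T_C = 7 °C → 7 + 273.15 = 280.15 K.
From η = 1 − T_C/T_H, solving for T_H gives T_H = T_C/(1 − η) = 280.15/(1 − 0.418) = 481 K.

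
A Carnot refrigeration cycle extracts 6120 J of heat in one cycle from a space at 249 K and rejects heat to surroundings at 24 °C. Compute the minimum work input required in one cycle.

T_H = 24 °C → 24 + 273.15 = 297.15 K.
The reversible coefficient of performance is COP_R = T_C/(T_H − T_C) = 249.00/48.15 = 5.1713.
W = Q_C/COP_R = 6120/5.1713 = 1180 J.

W_in ≈ 1180 J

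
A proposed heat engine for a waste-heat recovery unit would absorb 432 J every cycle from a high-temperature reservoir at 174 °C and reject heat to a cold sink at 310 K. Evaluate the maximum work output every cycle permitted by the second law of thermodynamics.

T_H = 174 °C → 174 + 273.15 = 447.15 K.
The second-law ceiling is the Carnot efficiency, η_max = 1 − T_C/T_H = 1 − 310.00/447.15 = 0.3067.
W_max = η_max · Q_H = 0.3067 × 432 = 133 J.

W_max ≈ 133 J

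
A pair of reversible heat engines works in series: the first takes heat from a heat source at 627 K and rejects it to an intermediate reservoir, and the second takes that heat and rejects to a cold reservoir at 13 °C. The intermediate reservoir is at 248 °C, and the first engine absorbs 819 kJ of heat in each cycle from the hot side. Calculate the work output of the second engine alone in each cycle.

T_C = 13 °C → 13 + 273.15 = 286.15 K.
T_m = 248 °C → 248 + 273.15 = 521.15 K.
Heat entering the second stage: Q_m = Q_H·(T_m/T_H) = 819 × 521.15/627.00 = 681 kJ.
Second-stage efficiency η₂ = 1 − T_C/T_m = 1 − 286.15/521.15 = 0.4509, so W₂ = η₂·Q_m = 307 kJ.

W₂ ≈ 307 kJ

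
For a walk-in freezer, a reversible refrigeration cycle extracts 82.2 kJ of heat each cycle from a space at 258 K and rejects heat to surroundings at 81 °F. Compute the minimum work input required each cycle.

T_H = 81 °F → (81 − 32) × 5/9 = 27.22 °C = 300.37 K.
Carnot COP: COP_R = T_C/(T_H − T_C) = 258.00/42.37 = 6.0889.
W = Q_C/COP_R = 82.2/6.0889 = 13.5 kJ.

W_in ≈ 13.5 kJ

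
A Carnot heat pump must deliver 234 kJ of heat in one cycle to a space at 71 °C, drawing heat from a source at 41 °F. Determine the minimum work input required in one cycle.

T_H = 71 °C → 71 + 273.15 = 344.15 K.
T_C = 41 °F → (41 − 32) × 5/9 = 5.00 °C = 278.15 K.
For a reversible heat pump, COP_HP = T_H/(T_H − T_C) = 344.15/66.00 = 5.2144.
W = Q_H/COP_HP = 234/5.2144 = 44.88 kJ.

W_in ≈ 44.88 kJ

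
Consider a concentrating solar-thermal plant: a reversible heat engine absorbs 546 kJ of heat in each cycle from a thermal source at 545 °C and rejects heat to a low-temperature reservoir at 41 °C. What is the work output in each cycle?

T_H = 545 °C → 545 + 273.15 = 818.15 K.
T_C = 41 °C → 41 + 273.15 = 314.15 K.
Carnot efficiency: η = 1 − T_C/T_H = 1 − 314.15/818.15 = 0.6160.
W = η·Q_H = 0.6160 × 546 = 336 kJ.

W ≈ 336 kJ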